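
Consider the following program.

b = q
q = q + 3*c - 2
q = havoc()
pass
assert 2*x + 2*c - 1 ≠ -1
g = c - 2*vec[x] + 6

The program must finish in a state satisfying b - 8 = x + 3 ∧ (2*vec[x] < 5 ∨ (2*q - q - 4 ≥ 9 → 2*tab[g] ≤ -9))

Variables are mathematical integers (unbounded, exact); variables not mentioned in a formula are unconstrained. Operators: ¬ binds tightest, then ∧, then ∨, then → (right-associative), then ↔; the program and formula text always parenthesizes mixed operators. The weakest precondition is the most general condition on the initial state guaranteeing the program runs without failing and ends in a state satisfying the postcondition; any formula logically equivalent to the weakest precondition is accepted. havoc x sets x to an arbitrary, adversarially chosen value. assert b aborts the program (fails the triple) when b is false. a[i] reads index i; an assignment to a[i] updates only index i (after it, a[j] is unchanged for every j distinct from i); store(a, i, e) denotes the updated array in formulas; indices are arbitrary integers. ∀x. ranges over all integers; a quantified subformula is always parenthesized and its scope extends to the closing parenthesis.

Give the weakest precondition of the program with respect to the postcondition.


Working backward. After the program, the postcondition b - 8 = x + 3 ∧ (2*vec[x] < 5 ∨ (2*q - q - 4 ≥ 9 → 2*tab[g] ≤ -9)) must hold; in canonical form it is b = x + 11 ∧ (2*vec[x] < 5 ∨ (q ≥ 13 → 2*tab[g] ≤ -9)).
Before g := c - 2*vec[x] + 6: b = x + 11 ∧ (2*vec[x] < 5 ∨ (q ≥ 13 → 2*tab[-2*vec[x] + c + 6] ≤ -9))
Before assert 2*x + 2*c - 1 ≠ -1: 2*c + 2*x ≠ 0 ∧ b = x + 11 ∧ (2*vec[x] < 5 ∨ (q ≥ 13 → 2*tab[-2*vec[x] + c + 6] ≤ -9))
Before skip: 2*c + 2*x ≠ 0 ∧ b = x + 11 ∧ (2*vec[x] < 5 ∨ (q ≥ 13 → 2*tab[-2*vec[x] + c + 6] ≤ -9))
Before havoc q: ∀q_1. (2*c + 2*x ≠ 0 ∧ b = x + 11 ∧ (2*vec[x] < 5 ∨ (q_1 ≥ 13 → 2*tab[-2*vec[x] + c + 6] ≤ -9)))
Before q := q + 3*c - 2: ∀q_1. (2*c + 2*x ≠ 0 ∧ b = x + 11 ∧ (2*vec[x] < 5 ∨ (q_1 ≥ 13 → 2*tab[-2*vec[x] + c + 6] ≤ -9)))
Before b := q: ∀q_1. (2*c + 2*x ≠ 0 ∧ q = x + 11 ∧ (2*vec[x] < 5 ∨ (q_1 ≥ 13 → 2*tab[-2*vec[x] + c + 6] ≤ -9)))
Answer: WP = ∀q_1. (2*c + 2*x ≠ 0 ∧ q = x + 11 ∧ (2*vec[x] < 5 ∨ (q_1 ≥ 13 → 2*tab[-2*vec[x] + c + 6] ≤ -9)))


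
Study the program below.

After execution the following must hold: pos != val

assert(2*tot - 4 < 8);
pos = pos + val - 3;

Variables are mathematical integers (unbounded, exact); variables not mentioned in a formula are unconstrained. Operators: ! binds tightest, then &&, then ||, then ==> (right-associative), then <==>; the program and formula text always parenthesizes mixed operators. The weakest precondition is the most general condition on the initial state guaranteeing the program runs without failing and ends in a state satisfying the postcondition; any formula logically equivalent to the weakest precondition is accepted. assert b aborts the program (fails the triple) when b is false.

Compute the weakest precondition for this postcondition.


Working backward. After the program, pos != val must hold.
Before pos := pos + val - 3: pos != 3
Before assert 2*tot - 4 < 8: 2*tot < 12 && pos != 3
Answer: WP = 2*tot < 12 && pos != 3


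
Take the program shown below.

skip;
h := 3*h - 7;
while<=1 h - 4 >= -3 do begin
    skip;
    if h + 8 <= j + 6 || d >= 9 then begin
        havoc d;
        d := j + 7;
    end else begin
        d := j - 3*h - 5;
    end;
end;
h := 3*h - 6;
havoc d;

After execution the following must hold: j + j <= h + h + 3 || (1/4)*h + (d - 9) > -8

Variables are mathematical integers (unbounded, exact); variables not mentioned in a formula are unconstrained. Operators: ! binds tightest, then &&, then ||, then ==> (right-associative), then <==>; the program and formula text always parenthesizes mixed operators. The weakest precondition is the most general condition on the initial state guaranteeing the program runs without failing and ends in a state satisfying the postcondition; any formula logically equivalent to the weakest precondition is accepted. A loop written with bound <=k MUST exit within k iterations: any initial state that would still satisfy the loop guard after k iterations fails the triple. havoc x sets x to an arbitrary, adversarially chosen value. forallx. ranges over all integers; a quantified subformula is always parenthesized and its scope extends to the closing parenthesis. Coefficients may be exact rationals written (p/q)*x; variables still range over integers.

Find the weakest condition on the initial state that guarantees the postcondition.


Working backward. After the program, the postcondition j + j <= h + h + 3 || (1/4)*h + (d - 9) > -8 must hold; in canonical form it is 2*j <= 2*h + 3 || d + (1/4)*h > 1.
Before havoc d: forall d_1. (2*j <= 2*h + 3 || d_1 + (1/4)*h > 1)
Before h := 3*h - 6: forall d_1. (2*j <= 6*h - 9 || d_1 + (3/4)*h > 5/2)
Before the loop (bound <=1), unroll the exhaustion recursion (WP_0 = exit-now case; WP_j = one more guarded iteration, up to j = 1):
  WP_0: (!(h >= 1)) && (forall d_1. (2*j <= 6*h - 9 || d_1 + (3/4)*h > 5/2))
  WP_1: (h >= 1 ==> (((h <= j - 2 || d >= 9) ==> ((!(h >= 1)) && (forall d_1. (2*j <= 6*h - 9 || d_1 + (3/4)*h > 5/2)))) && ((!(h <= j - 2 || d >= 9)) ==> ((!(h >= 1)) && (forall d_1. (2*j <= 6*h - 9 || d_1 + (3/4)*h > 5/2)))))) && ((!(h >= 1)) ==> (forall d_1. (2*j <= 6*h - 9 || d_1 + (3/4)*h > 5/2)))
So before the loop: (h >= 1 ==> (((h <= j - 2 || d >= 9) ==> ((!(h >= 1)) && (forall d_1. (2*j <= 6*h - 9 || d_1 + (3/4)*h > 5/2)))) && ((!(h <= j - 2 || d >= 9)) ==> ((!(h >= 1)) && (forall d_1. (2*j <= 6*h - 9 || d_1 + (3/4)*h > 5/2)))))) && ((!(h >= 1)) ==> (forall d_1. (2*j <= 6*h - 9 || d_1 + (3/4)*h > 5/2)))
Before h := 3*h - 7: (3*h >= 8 ==> (((3*h <= j + 5 || d >= 9) ==> ((!(3*h >= 8)) && (forall d_1. (2*j <= 18*h - 51 || d_1 + (9/4)*h > 31/4)))) && ((!(3*h <= j + 5 || d >= 9)) ==> ((!(3*h >= 8)) && (forall d_1. (2*j <= 18*h - 51 || d_1 + (9/4)*h > 31/4)))))) && ((!(3*h >= 8)) ==> (forall d_1. (2*j <= 18*h - 51 || d_1 + (9/4)*h > 31/4)))
Before skip: (3*h >= 8 ==> (((3*h <= j + 5 || d >= 9) ==> ((!(3*h >= 8)) && (forall d_1. (2*j <= 18*h - 51 || d_1 + (9/4)*h > 31/4)))) && ((!(3*h <= j + 5 || d >= 9)) ==> ((!(3*h >= 8)) && (forall d_1. (2*j <= 18*h - 51 || d_1 + (9/4)*h > 31/4)))))) && ((!(3*h >= 8)) ==> (forall d_1. (2*j <= 18*h - 51 || d_1 + (9/4)*h > 31/4)))
Answer: WP = (3*h >= 8 ==> (((3*h <= j + 5 || d >= 9) ==> ((!(3*h >= 8)) && (forall d_1. (2*j <= 18*h - 51 || d_1 + (9/4)*h > 31/4)))) && ((!(3*h <= j + 5 || d >= 9)) ==> ((!(3*h >= 8)) && (forall d_1. (2*j <= 18*h - 51 || d_1 + (9/4)*h > 31/4)))))) && ((!(3*h >= 8)) ==> (forall d_1. (2*j <= 18*h - 51 || d_1 + (9/4)*h > 31/4)))


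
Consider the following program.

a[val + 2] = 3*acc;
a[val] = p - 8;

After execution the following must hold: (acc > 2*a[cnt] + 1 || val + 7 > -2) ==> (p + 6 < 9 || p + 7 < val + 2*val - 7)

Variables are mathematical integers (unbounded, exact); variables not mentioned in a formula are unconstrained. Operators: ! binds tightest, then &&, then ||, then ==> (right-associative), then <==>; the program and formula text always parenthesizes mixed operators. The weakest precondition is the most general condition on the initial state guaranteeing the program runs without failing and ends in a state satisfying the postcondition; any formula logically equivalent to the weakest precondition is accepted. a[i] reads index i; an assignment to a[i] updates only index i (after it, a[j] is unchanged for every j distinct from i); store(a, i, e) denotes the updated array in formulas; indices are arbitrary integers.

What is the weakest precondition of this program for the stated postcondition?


Working backward. After the program, the postcondition (acc > 2*a[cnt] + 1 || val + 7 > -2) ==> (p + 6 < 9 || p + 7 < val + 2*val - 7) must hold; in canonical form it is (acc > 2*a[cnt] + 1 || val > -9) ==> (p < 3 || p < 3*val - 14).
Before a[val] := p - 8: (acc > 2*store(a, val, p - 8)[cnt] + 1 || val > -9) ==> (p < 3 || p < 3*val - 14)
Before a[val + 2] := 3*acc: (acc > 2*store(store(a, val + 2, 3*acc), val, p - 8)[cnt] + 1 || val > -9) ==> (p < 3 || p < 3*val - 14)
Answer: WP = (acc > 2*store(store(a, val + 2, 3*acc), val, p - 8)[cnt] + 1 || val > -9) ==> (p < 3 || p < 3*val - 14)


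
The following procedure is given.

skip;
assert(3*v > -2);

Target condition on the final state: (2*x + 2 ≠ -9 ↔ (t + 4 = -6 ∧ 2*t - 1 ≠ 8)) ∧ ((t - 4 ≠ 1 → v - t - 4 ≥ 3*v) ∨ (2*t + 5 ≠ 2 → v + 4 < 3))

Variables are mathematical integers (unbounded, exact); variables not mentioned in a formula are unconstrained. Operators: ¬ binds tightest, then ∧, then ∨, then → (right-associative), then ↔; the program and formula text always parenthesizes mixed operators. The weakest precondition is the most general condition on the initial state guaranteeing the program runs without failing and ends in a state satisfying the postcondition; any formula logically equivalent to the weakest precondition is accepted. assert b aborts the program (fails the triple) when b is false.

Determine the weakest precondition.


Working backward. After the program, the postcondition (2*x + 2 ≠ -9 ↔ (t + 4 = -6 ∧ 2*t - 1 ≠ 8)) ∧ ((t - 4 ≠ 1 → v - t - 4 ≥ 3*v) ∨ (2*t + 5 ≠ 2 → v + 4 < 3)) must hold; in canonical form it is (2*x ≠ -11 ↔ (t = -10 ∧ 2*t ≠ 9)) ∧ ((t ≠ 5 → t + 2*v ≤ -4) ∨ (2*t ≠ -3 → v < -1)).
Before assert 3*v > -2: 3*v > -2 ∧ (2*x ≠ -11 ↔ (t = -10 ∧ 2*t ≠ 9)) ∧ ((t ≠ 5 → t + 2*v ≤ -4) ∨ (2*t ≠ -3 → v < -1))
Before skip: 3*v > -2 ∧ (2*x ≠ -11 ↔ (t = -10 ∧ 2*t ≠ 9)) ∧ ((t ≠ 5 → t + 2*v ≤ -4) ∨ (2*t ≠ -3 → v < -1))
Answer: WP = 3*v > -2 ∧ (2*x ≠ -11 ↔ (t = -10 ∧ 2*t ≠ 9)) ∧ ((t ≠ 5 → t + 2*v ≤ -4) ∨ (2*t ≠ -3 → v < -1))


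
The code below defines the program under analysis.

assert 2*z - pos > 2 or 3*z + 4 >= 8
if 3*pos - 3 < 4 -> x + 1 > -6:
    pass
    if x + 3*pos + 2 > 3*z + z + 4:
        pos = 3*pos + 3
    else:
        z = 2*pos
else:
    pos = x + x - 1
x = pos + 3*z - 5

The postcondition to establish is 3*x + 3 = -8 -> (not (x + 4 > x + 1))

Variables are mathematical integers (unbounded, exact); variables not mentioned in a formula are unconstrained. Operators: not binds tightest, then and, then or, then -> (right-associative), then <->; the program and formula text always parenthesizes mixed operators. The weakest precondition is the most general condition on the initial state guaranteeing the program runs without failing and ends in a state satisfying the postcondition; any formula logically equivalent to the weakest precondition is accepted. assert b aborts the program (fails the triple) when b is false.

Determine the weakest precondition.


Working backward. After the program, the postcondition 3*x + 3 = -8 -> (not (x + 4 > x + 1)) must hold; in canonical form it is not (3*x = -11).
Before x := pos + 3*z - 5: not (3*pos + 9*z = 4)
Then branch requires (3*pos + x > 4*z + 2 -> (not (9*pos + 9*z = -5))) and ((not (3*pos + x > 4*z + 2)) -> (not (21*pos = 4))); else branch requires not (6*x + 9*z = 7).
Before the if: ((3*pos < 7 -> x > -7) -> ((3*pos + x > 4*z + 2 -> (not (9*pos + 9*z = -5))) and ((not (3*pos + x > 4*z + 2)) -> (not (21*pos = 4))))) and ((not (3*pos < 7 -> x > -7)) -> (not (6*x + 9*z = 7)))
Before assert 2*z - pos > 2 or 3*z + 4 >= 8: (2*z > pos + 2 or 3*z >= 4) and ((3*pos < 7 -> x > -7) -> ((3*pos + x > 4*z + 2 -> (not (9*pos + 9*z = -5))) and ((not (3*pos + x > 4*z + 2)) -> (not (21*pos = 4))))) and ((not (3*pos < 7 -> x > -7)) -> (not (6*x + 9*z = 7)))
Answer: WP = (2*z > pos + 2 or 3*z >= 4) and ((3*pos < 7 -> x > -7) -> ((3*pos + x > 4*z + 2 -> (not (9*pos + 9*z = -5))) and ((not (3*pos + x > 4*z + 2)) -> (not (21*pos = 4))))) and ((not (3*pos < 7 -> x > -7)) -> (not (6*x + 9*z = 7)))


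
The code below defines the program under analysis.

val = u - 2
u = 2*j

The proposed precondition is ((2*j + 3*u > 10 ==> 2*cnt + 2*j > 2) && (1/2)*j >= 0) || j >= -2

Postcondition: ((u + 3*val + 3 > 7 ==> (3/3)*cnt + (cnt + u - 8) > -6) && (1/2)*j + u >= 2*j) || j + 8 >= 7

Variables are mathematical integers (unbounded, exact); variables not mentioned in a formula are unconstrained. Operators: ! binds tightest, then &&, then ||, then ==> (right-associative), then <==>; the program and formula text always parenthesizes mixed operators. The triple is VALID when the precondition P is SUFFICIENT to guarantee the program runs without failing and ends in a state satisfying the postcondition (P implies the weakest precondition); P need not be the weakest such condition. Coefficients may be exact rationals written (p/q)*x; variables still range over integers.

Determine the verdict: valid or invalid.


Working backward. After the program, the postcondition ((u + 3*val + 3 > 7 ==> (3/3)*cnt + (cnt + u - 8) > -6) && (1/2)*j + u >= 2*j) || j + 8 >= 7 must hold; in canonical form it is ((u + 3*val > 4 ==> 2*cnt + u > 2) && u >= (3/2)*j) || j >= -1.
Before u := 2*j: ((2*j + 3*val > 4 ==> 2*cnt + 2*j > 2) && (1/2)*j >= 0) || j >= -1
Before val := u - 2: ((2*j + 3*u > 10 ==> 2*cnt + 2*j > 2) && (1/2)*j >= 0) || j >= -1
The weakest precondition is ((2*j + 3*u > 10 ==> 2*cnt + 2*j > 2) && (1/2)*j >= 0) || j >= -1.
Check whether ((2*j + 3*u > 10 ==> 2*cnt + 2*j > 2) && (1/2)*j >= 0) || j >= -2 implies it.
Countermodel: at the initial state cnt = 4, j = -2, u = 5, the precondition holds but the weakest precondition fails.
Answer: invalid


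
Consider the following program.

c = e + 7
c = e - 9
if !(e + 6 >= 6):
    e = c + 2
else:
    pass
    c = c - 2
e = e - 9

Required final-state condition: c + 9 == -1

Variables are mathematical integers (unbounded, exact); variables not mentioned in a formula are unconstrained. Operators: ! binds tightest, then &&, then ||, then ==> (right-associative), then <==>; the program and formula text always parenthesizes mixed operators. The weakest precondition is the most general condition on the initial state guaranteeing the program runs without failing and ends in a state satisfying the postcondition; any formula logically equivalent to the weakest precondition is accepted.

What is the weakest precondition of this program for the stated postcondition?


Working backward. After the program, the postcondition c + 9 == -1 must hold; in canonical form it is c == -10.
Before e := e - 9: c == -10
Then branch requires c == -10; else branch requires c == -8.
Before the if: ((!(e >= 0)) ==> c == -10) && (e >= 0 ==> c == -8)
Before c := e - 9: ((!(e >= 0)) ==> e == -1) && (e >= 0 ==> e == 1)
Before c := e + 7: ((!(e >= 0)) ==> e == -1) && (e >= 0 ==> e == 1)
Answer: WP = ((!(e >= 0)) ==> e == -1) && (e >= 0 ==> e == 1)


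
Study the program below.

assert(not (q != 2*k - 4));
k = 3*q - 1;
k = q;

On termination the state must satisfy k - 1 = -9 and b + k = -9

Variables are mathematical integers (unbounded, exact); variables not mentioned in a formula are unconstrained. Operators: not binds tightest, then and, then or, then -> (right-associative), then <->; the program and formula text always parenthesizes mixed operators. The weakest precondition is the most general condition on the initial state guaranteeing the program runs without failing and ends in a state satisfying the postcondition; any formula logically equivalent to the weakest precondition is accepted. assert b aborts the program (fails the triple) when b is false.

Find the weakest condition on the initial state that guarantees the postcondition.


Working backward. After the program, the postcondition k - 1 = -9 and b + k = -9 must hold; in canonical form it is k = -8 and b + k = -9.
Before k := q: q = -8 and b + q = -9
Before k := 3*q - 1: q = -8 and b + q = -9
Before assert not (q != 2*k - 4): (not (q != 2*k - 4)) and q = -8 and b + q = -9
Answer: WP = (not (q != 2*k - 4)) and q = -8 and b + q = -9


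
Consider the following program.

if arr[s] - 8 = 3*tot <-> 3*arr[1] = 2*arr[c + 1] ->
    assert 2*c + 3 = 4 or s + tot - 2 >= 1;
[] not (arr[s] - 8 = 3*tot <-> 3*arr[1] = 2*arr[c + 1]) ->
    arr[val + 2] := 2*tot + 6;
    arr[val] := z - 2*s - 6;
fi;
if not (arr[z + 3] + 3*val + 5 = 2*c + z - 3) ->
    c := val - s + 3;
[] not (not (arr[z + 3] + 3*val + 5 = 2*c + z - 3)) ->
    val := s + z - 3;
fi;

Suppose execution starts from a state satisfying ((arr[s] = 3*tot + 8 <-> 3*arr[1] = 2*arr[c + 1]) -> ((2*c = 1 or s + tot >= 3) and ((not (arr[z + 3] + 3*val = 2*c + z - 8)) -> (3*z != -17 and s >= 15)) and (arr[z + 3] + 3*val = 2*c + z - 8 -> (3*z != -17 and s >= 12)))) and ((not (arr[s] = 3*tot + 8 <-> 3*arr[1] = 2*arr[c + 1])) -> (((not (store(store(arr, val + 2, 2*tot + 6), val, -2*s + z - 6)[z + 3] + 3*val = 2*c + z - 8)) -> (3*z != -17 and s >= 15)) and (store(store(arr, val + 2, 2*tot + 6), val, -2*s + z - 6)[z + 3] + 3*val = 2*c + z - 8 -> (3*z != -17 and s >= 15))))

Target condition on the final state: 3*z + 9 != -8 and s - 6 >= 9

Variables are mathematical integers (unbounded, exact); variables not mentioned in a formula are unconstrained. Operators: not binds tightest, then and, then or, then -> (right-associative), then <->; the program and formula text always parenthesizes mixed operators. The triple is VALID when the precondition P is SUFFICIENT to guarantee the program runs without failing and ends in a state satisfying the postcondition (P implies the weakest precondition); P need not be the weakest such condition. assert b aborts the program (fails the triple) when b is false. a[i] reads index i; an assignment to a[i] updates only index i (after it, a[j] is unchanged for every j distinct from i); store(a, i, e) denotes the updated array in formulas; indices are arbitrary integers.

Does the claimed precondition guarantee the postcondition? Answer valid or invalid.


Working backward. After the program, the postcondition 3*z + 9 != -8 and s - 6 >= 9 must hold; in canonical form it is 3*z != -17 and s >= 15.
Then branch requires 3*z != -17 and s >= 15; else branch requires 3*z != -17 and s >= 15.
Before the if: ((not (arr[z + 3] + 3*val = 2*c + z - 8)) -> (3*z != -17 and s >= 15)) and (arr[z + 3] + 3*val = 2*c + z - 8 -> (3*z != -17 and s >= 15))
Then branch requires (2*c = 1 or s + tot >= 3) and ((not (arr[z + 3] + 3*val = 2*c + z - 8)) -> (3*z != -17 and s >= 15)) and (arr[z + 3] + 3*val = 2*c + z - 8 -> (3*z != -17 and s >= 15)); else branch requires ((not (store(store(arr, val + 2, 2*tot + 6), val, -2*s + z - 6)[z + 3] + 3*val = 2*c + z - 8)) -> (3*z != -17 and s >= 15)) and (store(store(arr, val + 2, 2*tot + 6), val, -2*s + z - 6)[z + 3] + 3*val = 2*c + z - 8 -> (3*z != -17 and s >= 15)).
Before the if: ((arr[s] = 3*tot + 8 <-> 3*arr[1] = 2*arr[c + 1]) -> ((2*c = 1 or s + tot >= 3) and ((not (arr[z + 3] + 3*val = 2*c + z - 8)) -> (3*z != -17 and s >= 15)) and (arr[z + 3] + 3*val = 2*c + z - 8 -> (3*z != -17 and s >= 15)))) and ((not (arr[s] = 3*tot + 8 <-> 3*arr[1] = 2*arr[c + 1])) -> (((not (store(store(arr, val + 2, 2*tot + 6), val, -2*s + z - 6)[z + 3] + 3*val = 2*c + z - 8)) -> (3*z != -17 and s >= 15)) and (store(store(arr, val + 2, 2*tot + 6), val, -2*s + z - 6)[z + 3] + 3*val = 2*c + z - 8 -> (3*z != -17 and s >= 15))))
The weakest precondition is ((arr[s] = 3*tot + 8 <-> 3*arr[1] = 2*arr[c + 1]) -> ((2*c = 1 or s + tot >= 3) and ((not (arr[z + 3] + 3*val = 2*c + z - 8)) -> (3*z != -17 and s >= 15)) and (arr[z + 3] + 3*val = 2*c + z - 8 -> (3*z != -17 and s >= 15)))) and ((not (arr[s] = 3*tot + 8 <-> 3*arr[1] = 2*arr[c + 1])) -> (((not (store(store(arr, val + 2, 2*tot + 6), val, -2*s + z - 6)[z + 3] + 3*val = 2*c + z - 8)) -> (3*z != -17 and s >= 15)) and (store(store(arr, val + 2, 2*tot + 6), val, -2*s + z - 6)[z + 3] + 3*val = 2*c + z - 8 -> (3*z != -17 and s >= 15)))).
Check whether ((arr[s] = 3*tot + 8 <-> 3*arr[1] = 2*arr[c + 1]) -> ((2*c = 1 or s + tot >= 3) and ((not (arr[z + 3] + 3*val = 2*c + z - 8)) -> (3*z != -17 and s >= 15)) and (arr[z + 3] + 3*val = 2*c + z - 8 -> (3*z != -17 and s >= 12)))) and ((not (arr[s] = 3*tot + 8 <-> 3*arr[1] = 2*arr[c + 1])) -> (((not (store(store(arr, val + 2, 2*tot + 6), val, -2*s + z - 6)[z + 3] + 3*val = 2*c + z - 8)) -> (3*z != -17 and s >= 15)) and (store(store(arr, val + 2, 2*tot + 6), val, -2*s + z - 6)[z + 3] + 3*val = 2*c + z - 8 -> (3*z != -17 and s >= 15)))) implies it.
Countermodel: at the initial state arr = {[0] = 55446, [1] = -1, [2] = 55446, [3] = 55446, [12] = 0, [27728] = -2, elsewhere 55446}, c = 27727, s = 12, tot = 0, val = 0, z = 0, the precondition holds but the weakest precondition fails.
Answer: invalid


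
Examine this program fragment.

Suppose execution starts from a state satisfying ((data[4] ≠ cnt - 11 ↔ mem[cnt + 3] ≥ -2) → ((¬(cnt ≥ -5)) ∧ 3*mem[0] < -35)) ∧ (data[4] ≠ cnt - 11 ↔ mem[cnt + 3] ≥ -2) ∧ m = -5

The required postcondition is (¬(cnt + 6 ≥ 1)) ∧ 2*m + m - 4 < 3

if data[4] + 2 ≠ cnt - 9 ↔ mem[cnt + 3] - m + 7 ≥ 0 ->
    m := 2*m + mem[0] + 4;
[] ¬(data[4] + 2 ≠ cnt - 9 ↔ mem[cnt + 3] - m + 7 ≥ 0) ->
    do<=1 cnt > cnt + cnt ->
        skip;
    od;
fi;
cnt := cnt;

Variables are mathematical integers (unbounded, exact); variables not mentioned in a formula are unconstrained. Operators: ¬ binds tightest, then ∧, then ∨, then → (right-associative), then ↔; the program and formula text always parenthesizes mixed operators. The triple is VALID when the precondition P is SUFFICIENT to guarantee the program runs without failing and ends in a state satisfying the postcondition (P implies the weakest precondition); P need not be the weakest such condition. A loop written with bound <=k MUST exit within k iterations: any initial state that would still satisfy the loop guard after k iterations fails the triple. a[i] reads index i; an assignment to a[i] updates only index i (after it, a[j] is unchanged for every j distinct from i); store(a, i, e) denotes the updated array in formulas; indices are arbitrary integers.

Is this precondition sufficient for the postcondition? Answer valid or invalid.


Working backward. After the program, the postcondition (¬(cnt + 6 ≥ 1)) ∧ 2*m + m - 4 < 3 must hold; in canonical form it is (¬(cnt ≥ -5)) ∧ 3*m < 7.
Before cnt := cnt: (¬(cnt ≥ -5)) ∧ 3*m < 7
Then branch requires (¬(cnt ≥ -5)) ∧ 3*mem[0] + 6*m < -5; else branch requires (cnt < 0 → ((¬(cnt < 0)) ∧ (¬(cnt ≥ -5)) ∧ 3*m < 7)) ∧ ((¬(cnt < 0)) → ((¬(cnt ≥ -5)) ∧ 3*m < 7)).
Before the if: ((data[4] ≠ cnt - 11 ↔ mem[cnt + 3] ≥ m - 7) → ((¬(cnt ≥ -5)) ∧ 3*mem[0] + 6*m < -5)) ∧ ((¬(data[4] ≠ cnt - 11 ↔ mem[cnt + 3] ≥ m - 7)) → ((cnt < 0 → ((¬(cnt < 0)) ∧ (¬(cnt ≥ -5)) ∧ 3*m < 7)) ∧ ((¬(cnt < 0)) → ((¬(cnt ≥ -5)) ∧ 3*m < 7))))
The weakest precondition is ((data[4] ≠ cnt - 11 ↔ mem[cnt + 3] ≥ m - 7) → ((¬(cnt ≥ -5)) ∧ 3*mem[0] + 6*m < -5)) ∧ ((¬(data[4] ≠ cnt - 11 ↔ mem[cnt + 3] ≥ m - 7)) → ((cnt < 0 → ((¬(cnt < 0)) ∧ (¬(cnt ≥ -5)) ∧ 3*m < 7)) ∧ ((¬(cnt < 0)) → ((¬(cnt ≥ -5)) ∧ 3*m < 7)))).
Check whether ((data[4] ≠ cnt - 11 ↔ mem[cnt + 3] ≥ -2) → ((¬(cnt ≥ -5)) ∧ 3*mem[0] < -35)) ∧ (data[4] ≠ cnt - 11 ↔ mem[cnt + 3] ≥ -2) ∧ m = -5 implies it.
Countermodel: at the initial state cnt = -6, data = {[-3] = -17, [0] = -17, [4] = -17, elsewhere -17}, m = -5, mem = {[-3] = -12, [0] = -12, [4] = -12, elsewhere -12}, the precondition holds but the weakest precondition fails.
Answer: invalid


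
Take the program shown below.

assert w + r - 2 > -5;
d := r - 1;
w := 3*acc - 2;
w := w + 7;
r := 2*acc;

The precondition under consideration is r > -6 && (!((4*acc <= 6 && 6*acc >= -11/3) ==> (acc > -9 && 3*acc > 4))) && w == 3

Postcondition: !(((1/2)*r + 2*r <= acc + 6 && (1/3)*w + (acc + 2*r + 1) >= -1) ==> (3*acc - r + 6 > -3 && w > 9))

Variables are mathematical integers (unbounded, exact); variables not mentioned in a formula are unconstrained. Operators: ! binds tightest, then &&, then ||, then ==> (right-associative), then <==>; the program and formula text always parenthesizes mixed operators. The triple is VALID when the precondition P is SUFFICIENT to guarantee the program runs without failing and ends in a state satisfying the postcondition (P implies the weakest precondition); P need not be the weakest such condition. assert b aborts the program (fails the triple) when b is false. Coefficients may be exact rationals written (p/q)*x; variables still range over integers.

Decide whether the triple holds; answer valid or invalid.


Working backward. After the program, the postcondition !(((1/2)*r + 2*r <= acc + 6 && (1/3)*w + (acc + 2*r + 1) >= -1) ==> (3*acc - r + 6 > -3 && w > 9)) must hold; in canonical form it is !(((5/2)*r <= acc + 6 && acc + 2*r + (1/3)*w >= -2) ==> (3*acc > r - 9 && w > 9)).
Before r := 2*acc: !((4*acc <= 6 && 5*acc + (1/3)*w >= -2) ==> (acc > -9 && w > 9))
Before w := w + 7: !((4*acc <= 6 && 5*acc + (1/3)*w >= -13/3) ==> (acc > -9 && w > 2))
Before w := 3*acc - 2: !((4*acc <= 6 && 6*acc >= -11/3) ==> (acc > -9 && 3*acc > 4))
Before d := r - 1: !((4*acc <= 6 && 6*acc >= -11/3) ==> (acc > -9 && 3*acc > 4))
Before assert w + r - 2 > -5: r + w > -3 && (!((4*acc <= 6 && 6*acc >= -11/3) ==> (acc > -9 && 3*acc > 4)))
The weakest precondition is r + w > -3 && (!((4*acc <= 6 && 6*acc >= -11/3) ==> (acc > -9 && 3*acc > 4))).
Check whether r > -6 && (!((4*acc <= 6 && 6*acc >= -11/3) ==> (acc > -9 && 3*acc > 4))) && w == 3 implies it.
Every state satisfying the precondition satisfies the weakest precondition: the implication holds.
Answer: valid


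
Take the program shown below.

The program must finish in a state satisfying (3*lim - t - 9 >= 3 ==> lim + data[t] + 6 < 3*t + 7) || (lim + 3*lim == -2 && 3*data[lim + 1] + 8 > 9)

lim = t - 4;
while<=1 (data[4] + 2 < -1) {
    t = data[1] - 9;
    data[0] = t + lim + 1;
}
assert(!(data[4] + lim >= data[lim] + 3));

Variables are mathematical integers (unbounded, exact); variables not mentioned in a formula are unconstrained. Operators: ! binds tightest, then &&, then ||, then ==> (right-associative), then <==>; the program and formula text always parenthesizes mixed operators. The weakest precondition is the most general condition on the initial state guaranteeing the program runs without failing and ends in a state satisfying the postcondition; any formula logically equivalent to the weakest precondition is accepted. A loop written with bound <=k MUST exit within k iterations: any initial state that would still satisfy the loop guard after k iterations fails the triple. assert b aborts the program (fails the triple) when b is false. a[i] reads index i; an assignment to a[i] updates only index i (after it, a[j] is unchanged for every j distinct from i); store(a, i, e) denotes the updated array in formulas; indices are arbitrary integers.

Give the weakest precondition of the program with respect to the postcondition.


Working backward. After the program, the postcondition (3*lim - t - 9 >= 3 ==> lim + data[t] + 6 < 3*t + 7) || (lim + 3*lim == -2 && 3*data[lim + 1] + 8 > 9) must hold; in canonical form it is (3*lim >= t + 12 ==> data[t] + lim < 3*t + 1) || (4*lim == -2 && 3*data[lim + 1] > 1).
Before assert !(data[4] + lim >= data[lim] + 3): (!(data[4] + lim >= data[lim] + 3)) && ((3*lim >= t + 12 ==> data[t] + lim < 3*t + 1) || (4*lim == -2 && 3*data[lim + 1] > 1))
Before the loop (bound <=1), unroll the exhaustion recursion (WP_0 = exit-now case; WP_j = one more guarded iteration, up to j = 1):
  WP_0: (!(data[4] < -3)) && (!(data[4] + lim >= data[lim] + 3)) && ((3*lim >= t + 12 ==> data[t] + lim < 3*t + 1) || (4*lim == -2 && 3*data[lim + 1] > 1))
  WP_1: (data[4] < -3 ==> ((!(data[4] < -3)) && (!(data[4] + lim >= store(data, 0, data[1] + lim - 8)[lim] + 3)) && ((3*lim >= data[1] + 3 ==> store(data, 0, data[1] + lim - 8)[data[1] - 9] + lim < 3*data[1] - 26) || (4*lim == -2 && 3*store(data, 0, data[1] + lim - 8)[lim + 1] > 1)))) && ((!(data[4] < -3)) ==> ((!(data[4] + lim >= data[lim] + 3)) && ((3*lim >= t + 12 ==> data[t] + lim < 3*t + 1) || (4*lim == -2 && 3*data[lim + 1] > 1))))
So before the loop: (data[4] < -3 ==> ((!(data[4] < -3)) && (!(data[4] + lim >= store(data, 0, data[1] + lim - 8)[lim] + 3)) && ((3*lim >= data[1] + 3 ==> store(data, 0, data[1] + lim - 8)[data[1] - 9] + lim < 3*data[1] - 26) || (4*lim == -2 && 3*store(data, 0, data[1] + lim - 8)[lim + 1] > 1)))) && ((!(data[4] < -3)) ==> ((!(data[4] + lim >= data[lim] + 3)) && ((3*lim >= t + 12 ==> data[t] + lim < 3*t + 1) || (4*lim == -2 && 3*data[lim + 1] > 1))))
Before lim := t - 4: (data[4] < -3 ==> ((!(data[4] < -3)) && (!(data[4] + t >= store(data, 0, data[1] + t - 12)[t - 4] + 7)) && ((3*t >= data[1] + 15 ==> store(data, 0, data[1] + t - 12)[data[1] - 9] + t < 3*data[1] - 22) || (4*t == 14 && 3*store(data, 0, data[1] + t - 12)[t - 3] > 1)))) && ((!(data[4] < -3)) ==> ((!(data[4] + t >= data[t - 4] + 7)) && ((2*t >= 24 ==> data[t] < 2*t + 5) || (4*t == 14 && 3*data[t - 3] > 1))))
Answer: WP = (data[4] < -3 ==> ((!(data[4] < -3)) && (!(data[4] + t >= store(data, 0, data[1] + t - 12)[t - 4] + 7)) && ((3*t >= data[1] + 15 ==> store(data, 0, data[1] + t - 12)[data[1] - 9] + t < 3*data[1] - 22) || (4*t == 14 && 3*store(data, 0, data[1] + t - 12)[t - 3] > 1)))) && ((!(data[4] < -3)) ==> ((!(data[4] + t >= data[t - 4] + 7)) && ((2*t >= 24 ==> data[t] < 2*t + 5) || (4*t == 14 && 3*data[t - 3] > 1))))


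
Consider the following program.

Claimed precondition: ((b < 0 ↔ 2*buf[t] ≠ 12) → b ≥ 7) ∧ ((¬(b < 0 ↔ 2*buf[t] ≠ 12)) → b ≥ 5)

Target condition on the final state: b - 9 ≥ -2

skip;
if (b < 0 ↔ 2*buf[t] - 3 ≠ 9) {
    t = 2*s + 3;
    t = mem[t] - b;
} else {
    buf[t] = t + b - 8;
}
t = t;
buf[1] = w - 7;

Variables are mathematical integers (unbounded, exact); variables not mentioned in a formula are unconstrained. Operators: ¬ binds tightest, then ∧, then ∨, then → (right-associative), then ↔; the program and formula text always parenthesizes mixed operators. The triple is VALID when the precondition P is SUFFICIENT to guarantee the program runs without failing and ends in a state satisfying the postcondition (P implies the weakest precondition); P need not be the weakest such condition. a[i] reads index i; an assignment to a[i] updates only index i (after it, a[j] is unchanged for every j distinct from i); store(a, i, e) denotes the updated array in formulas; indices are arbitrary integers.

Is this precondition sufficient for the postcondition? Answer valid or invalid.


Working backward. After the program, the postcondition b - 9 ≥ -2 must hold; in canonical form it is b ≥ 7.
Before buf[1] := w - 7: b ≥ 7
Before t := t: b ≥ 7
Then branch requires b ≥ 7; else branch requires b ≥ 7.
Before the if: ((b < 0 ↔ 2*buf[t] ≠ 12) → b ≥ 7) ∧ ((¬(b < 0 ↔ 2*buf[t] ≠ 12)) → b ≥ 7)
Before skip: ((b < 0 ↔ 2*buf[t] ≠ 12) → b ≥ 7) ∧ ((¬(b < 0 ↔ 2*buf[t] ≠ 12)) → b ≥ 7)
The weakest precondition is ((b < 0 ↔ 2*buf[t] ≠ 12) → b ≥ 7) ∧ ((¬(b < 0 ↔ 2*buf[t] ≠ 12)) → b ≥ 7).
Check whether ((b < 0 ↔ 2*buf[t] ≠ 12) → b ≥ 7) ∧ ((¬(b < 0 ↔ 2*buf[t] ≠ 12)) → b ≥ 5) implies it.
Countermodel: at the initial state b = 5, buf = {[0] = 7, elsewhere 7}, t = 0, the precondition holds but the weakest precondition fails.
Answer: invalid


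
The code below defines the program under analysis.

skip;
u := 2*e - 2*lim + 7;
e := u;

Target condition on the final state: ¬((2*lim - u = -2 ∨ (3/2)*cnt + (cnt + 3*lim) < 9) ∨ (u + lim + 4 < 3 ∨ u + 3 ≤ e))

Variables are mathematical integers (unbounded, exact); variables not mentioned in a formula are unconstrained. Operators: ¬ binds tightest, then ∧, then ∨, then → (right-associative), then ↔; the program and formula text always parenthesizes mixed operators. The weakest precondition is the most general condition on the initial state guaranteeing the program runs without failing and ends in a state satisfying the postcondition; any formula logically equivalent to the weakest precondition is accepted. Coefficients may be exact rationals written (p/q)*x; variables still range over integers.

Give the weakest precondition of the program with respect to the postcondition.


Working backward. After the program, the postcondition ¬((2*lim - u = -2 ∨ (3/2)*cnt + (cnt + 3*lim) < 9) ∨ (u + lim + 4 < 3 ∨ u + 3 ≤ e)) must hold; in canonical form it is ¬(2*lim = u - 2 ∨ (5/2)*cnt + 3*lim < 9 ∨ lim + u < -1 ∨ u ≤ e - 3).
Before e := u: ¬(2*lim = u - 2 ∨ (5/2)*cnt + 3*lim < 9 ∨ lim + u < -1)
Before u := 2*e - 2*lim + 7: ¬(4*lim = 2*e + 5 ∨ (5/2)*cnt + 3*lim < 9 ∨ 2*e < lim - 8)
Before skip: ¬(4*lim = 2*e + 5 ∨ (5/2)*cnt + 3*lim < 9 ∨ 2*e < lim - 8)
Answer: WP = ¬(4*lim = 2*e + 5 ∨ (5/2)*cnt + 3*lim < 9 ∨ 2*e < lim - 8)


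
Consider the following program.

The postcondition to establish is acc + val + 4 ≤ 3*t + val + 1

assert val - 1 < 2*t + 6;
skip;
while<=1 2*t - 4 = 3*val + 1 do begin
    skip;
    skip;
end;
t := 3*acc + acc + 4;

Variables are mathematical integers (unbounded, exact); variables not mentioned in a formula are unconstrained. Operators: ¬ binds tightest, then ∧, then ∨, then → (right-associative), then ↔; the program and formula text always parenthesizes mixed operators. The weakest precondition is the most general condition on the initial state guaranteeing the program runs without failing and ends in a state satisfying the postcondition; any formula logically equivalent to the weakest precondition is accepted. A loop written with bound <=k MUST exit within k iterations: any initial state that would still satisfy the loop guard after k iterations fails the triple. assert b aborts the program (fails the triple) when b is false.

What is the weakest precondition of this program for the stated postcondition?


Working backward. After the program, the postcondition acc + val + 4 ≤ 3*t + val + 1 must hold; in canonical form it is acc ≤ 3*t - 3.
Before t := 3*acc + acc + 4: 11*acc ≥ -9
Before the loop (bound <=1), unroll the exhaustion recursion (WP_0 = exit-now case; WP_j = one more guarded iteration, up to j = 1):
  WP_0: (¬(2*t = 3*val + 5)) ∧ 11*acc ≥ -9
  WP_1: (2*t = 3*val + 5 → ((¬(2*t = 3*val + 5)) ∧ 11*acc ≥ -9)) ∧ ((¬(2*t = 3*val + 5)) → 11*acc ≥ -9)
So before the loop: (2*t = 3*val + 5 → ((¬(2*t = 3*val + 5)) ∧ 11*acc ≥ -9)) ∧ ((¬(2*t = 3*val + 5)) → 11*acc ≥ -9)
Before skip: (2*t = 3*val + 5 → ((¬(2*t = 3*val + 5)) ∧ 11*acc ≥ -9)) ∧ ((¬(2*t = 3*val + 5)) → 11*acc ≥ -9)
Before assert val - 1 < 2*t + 6: val < 2*t + 7 ∧ (2*t = 3*val + 5 → ((¬(2*t = 3*val + 5)) ∧ 11*acc ≥ -9)) ∧ ((¬(2*t = 3*val + 5)) → 11*acc ≥ -9)
Answer: WP = val < 2*t + 7 ∧ (2*t = 3*val + 5 → ((¬(2*t = 3*val + 5)) ∧ 11*acc ≥ -9)) ∧ ((¬(2*t = 3*val + 5)) → 11*acc ≥ -9)


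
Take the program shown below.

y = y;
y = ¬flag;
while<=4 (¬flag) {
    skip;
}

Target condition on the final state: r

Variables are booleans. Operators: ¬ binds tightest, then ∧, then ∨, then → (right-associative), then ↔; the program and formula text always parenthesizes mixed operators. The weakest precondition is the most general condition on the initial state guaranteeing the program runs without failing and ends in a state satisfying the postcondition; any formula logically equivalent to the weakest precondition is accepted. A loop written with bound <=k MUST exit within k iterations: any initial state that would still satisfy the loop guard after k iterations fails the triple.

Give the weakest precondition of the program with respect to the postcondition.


Working backward. After the program, r must hold.
Before the loop (bound <=4), unroll the exhaustion recursion (WP_0 = exit-now case; WP_j = one more guarded iteration, up to j = 4):
  WP_0: flag ∧ r
  WP_1: ((¬flag) → (flag ∧ r)) ∧ (flag → r)
  WP_2: ((¬flag) → (((¬flag) → (flag ∧ r)) ∧ (flag → r))) ∧ (flag → r)
  WP_3: ((¬flag) → (((¬flag) → (((¬flag) → (flag ∧ r)) ∧ (flag → r))) ∧ (flag → r))) ∧ (flag → r)
  WP_4: ((¬flag) → (((¬flag) → (((¬flag) → (((¬flag) → (flag ∧ r)) ∧ (flag → r))) ∧ (flag → r))) ∧ (flag → r))) ∧ (flag → r)
So before the loop: ((¬flag) → (((¬flag) → (((¬flag) → (((¬flag) → (flag ∧ r)) ∧ (flag → r))) ∧ (flag → r))) ∧ (flag → r))) ∧ (flag → r)
Before y := ¬flag: ((¬flag) → (((¬flag) → (((¬flag) → (((¬flag) → (flag ∧ r)) ∧ (flag → r))) ∧ (flag → r))) ∧ (flag → r))) ∧ (flag → r)
Before y := y: ((¬flag) → (((¬flag) → (((¬flag) → (((¬flag) → (flag ∧ r)) ∧ (flag → r))) ∧ (flag → r))) ∧ (flag → r))) ∧ (flag → r)
Answer: WP = ((¬flag) → (((¬flag) → (((¬flag) → (((¬flag) → (flag ∧ r)) ∧ (flag → r))) ∧ (flag → r))) ∧ (flag → r))) ∧ (flag → r)


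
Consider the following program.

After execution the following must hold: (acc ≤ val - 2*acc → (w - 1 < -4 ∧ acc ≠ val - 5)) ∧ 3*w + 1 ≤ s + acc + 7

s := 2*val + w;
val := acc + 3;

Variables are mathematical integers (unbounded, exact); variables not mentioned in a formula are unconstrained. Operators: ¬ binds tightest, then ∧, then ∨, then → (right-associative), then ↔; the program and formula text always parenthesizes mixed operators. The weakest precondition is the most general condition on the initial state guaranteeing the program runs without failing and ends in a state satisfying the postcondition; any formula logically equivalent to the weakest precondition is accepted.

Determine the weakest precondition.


Working backward. After the program, the postcondition (acc ≤ val - 2*acc → (w - 1 < -4 ∧ acc ≠ val - 5)) ∧ 3*w + 1 ≤ s + acc + 7 must hold; in canonical form it is (3*acc ≤ val → (w < -3 ∧ acc ≠ val - 5)) ∧ 3*w ≤ acc + s + 6.
Before val := acc + 3: (2*acc ≤ 3 → w < -3) ∧ 3*w ≤ acc + s + 6
Before s := 2*val + w: (2*acc ≤ 3 → w < -3) ∧ 2*w ≤ acc + 2*val + 6
Answer: WP = (2*acc ≤ 3 → w < -3) ∧ 2*w ≤ acc + 2*val + 6


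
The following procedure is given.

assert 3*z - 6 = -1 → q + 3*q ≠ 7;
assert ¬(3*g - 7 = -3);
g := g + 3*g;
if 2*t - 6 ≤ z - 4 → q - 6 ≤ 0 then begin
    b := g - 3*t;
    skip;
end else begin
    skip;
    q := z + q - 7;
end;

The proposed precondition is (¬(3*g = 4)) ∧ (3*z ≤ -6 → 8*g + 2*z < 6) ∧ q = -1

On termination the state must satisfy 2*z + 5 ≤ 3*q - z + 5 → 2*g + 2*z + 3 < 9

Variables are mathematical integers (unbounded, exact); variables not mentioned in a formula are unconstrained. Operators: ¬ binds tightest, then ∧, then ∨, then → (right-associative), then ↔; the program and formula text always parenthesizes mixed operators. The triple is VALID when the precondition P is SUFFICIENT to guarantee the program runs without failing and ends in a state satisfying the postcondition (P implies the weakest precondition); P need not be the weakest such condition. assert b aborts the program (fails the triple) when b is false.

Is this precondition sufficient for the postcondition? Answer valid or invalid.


Working backward. After the program, the postcondition 2*z + 5 ≤ 3*q - z + 5 → 2*g + 2*z + 3 < 9 must hold; in canonical form it is 3*z ≤ 3*q → 2*g + 2*z < 6.
Then branch requires 3*z ≤ 3*q → 2*g + 2*z < 6; else branch requires 3*q ≥ 21 → 2*g + 2*z < 6.
Before the if: ((2*t ≤ z + 2 → q ≤ 6) → (3*z ≤ 3*q → 2*g + 2*z < 6)) ∧ ((¬(2*t ≤ z + 2 → q ≤ 6)) → (3*q ≥ 21 → 2*g + 2*z < 6))
Before g := g + 3*g: ((2*t ≤ z + 2 → q ≤ 6) → (3*z ≤ 3*q → 8*g + 2*z < 6)) ∧ ((¬(2*t ≤ z + 2 → q ≤ 6)) → (3*q ≥ 21 → 8*g + 2*z < 6))
Before assert ¬(3*g - 7 = -3): (¬(3*g = 4)) ∧ ((2*t ≤ z + 2 → q ≤ 6) → (3*z ≤ 3*q → 8*g + 2*z < 6)) ∧ ((¬(2*t ≤ z + 2 → q ≤ 6)) → (3*q ≥ 21 → 8*g + 2*z < 6))
Before assert 3*z - 6 = -1 → q + 3*q ≠ 7: (3*z = 5 → 4*q ≠ 7) ∧ (¬(3*g = 4)) ∧ ((2*t ≤ z + 2 → q ≤ 6) → (3*z ≤ 3*q → 8*g + 2*z < 6)) ∧ ((¬(2*t ≤ z + 2 → q ≤ 6)) → (3*q ≥ 21 → 8*g + 2*z < 6))
The weakest precondition is (3*z = 5 → 4*q ≠ 7) ∧ (¬(3*g = 4)) ∧ ((2*t ≤ z + 2 → q ≤ 6) → (3*z ≤ 3*q → 8*g + 2*z < 6)) ∧ ((¬(2*t ≤ z + 2 → q ≤ 6)) → (3*q ≥ 21 → 8*g + 2*z < 6)).
Check whether (¬(3*g = 4)) ∧ (3*z ≤ -6 → 8*g + 2*z < 6) ∧ q = -1 implies it.
Countermodel: at the initial state g = 1, q = -1, t = 0, z = -1, the precondition holds but the weakest precondition fails.
Answer: invalid
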